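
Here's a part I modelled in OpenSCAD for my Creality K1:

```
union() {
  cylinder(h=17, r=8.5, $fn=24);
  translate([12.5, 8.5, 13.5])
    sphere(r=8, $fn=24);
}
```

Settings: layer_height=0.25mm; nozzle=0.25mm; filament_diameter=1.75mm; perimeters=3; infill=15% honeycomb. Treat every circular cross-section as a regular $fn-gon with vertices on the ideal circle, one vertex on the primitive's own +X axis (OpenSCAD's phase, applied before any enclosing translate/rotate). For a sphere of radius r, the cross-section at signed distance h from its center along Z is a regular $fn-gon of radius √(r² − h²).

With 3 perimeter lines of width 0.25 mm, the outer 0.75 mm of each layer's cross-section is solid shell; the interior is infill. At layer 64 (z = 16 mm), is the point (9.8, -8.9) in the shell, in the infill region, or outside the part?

At z = 16 mm: the r=8.5 cylinder gives a regular 24-gon of circumradius 8.5 (constant along its height); the sphere at (12.5, 8.5): section is a regular 24-gon, circumradius = √(r²−h²) = √(8²−2.5²) = 7.599; Combining (union): the regions partially overlap (shared area 3.14 mm²), so overlapping operands fuse into one piece — 1 connected region. Overall, the cross-section is a single solid region. The nearest boundary edge runs (7.36, -4.25)→(6.01, -6.01); distance from the point to it = 4.77 mm. The point is not inside any of the regions above, so it lies outside the cross-section (4.77 mm from the nearest boundary).

outside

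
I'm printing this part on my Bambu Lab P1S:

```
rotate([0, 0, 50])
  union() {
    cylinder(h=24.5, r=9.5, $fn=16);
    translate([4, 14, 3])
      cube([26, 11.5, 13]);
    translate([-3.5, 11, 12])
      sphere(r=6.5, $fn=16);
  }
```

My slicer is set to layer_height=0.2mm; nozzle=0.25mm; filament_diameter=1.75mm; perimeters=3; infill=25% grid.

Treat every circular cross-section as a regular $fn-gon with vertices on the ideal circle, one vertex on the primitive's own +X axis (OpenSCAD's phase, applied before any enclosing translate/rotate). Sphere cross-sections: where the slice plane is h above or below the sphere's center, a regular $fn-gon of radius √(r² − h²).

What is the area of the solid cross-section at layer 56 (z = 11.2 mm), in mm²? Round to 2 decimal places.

At z = 11.2 mm: the cylinder: section is a regular 16-gon, circumradius r=9.5 (area = (16/2)·9.500²·sin(360°/16) = 276.30 mm²); the cube at (4, 14) (footprint 26×11.5) is included at this height (area 299.00 mm²); the sphere at (-3.5, 11): section is a regular 16-gon, circumradius = √(r²−h²) = √(6.5²−0.8²) = 6.451 (area = (16/2)·6.451²·sin(360°/16) = 127.39 mm²); Taking the union: the regions partially overlap — summed areas 702.69 mm² minus the doubly-counted overlap 30.09 mm² gives 672.59 mm² — area = 672.59 mm²; (whole slice rotated 50° about Z — lengths, areas and connectivity unchanged). Overall, the cross-section has 2 separate islands. Net area = 672.59 mm².

672.59 mm²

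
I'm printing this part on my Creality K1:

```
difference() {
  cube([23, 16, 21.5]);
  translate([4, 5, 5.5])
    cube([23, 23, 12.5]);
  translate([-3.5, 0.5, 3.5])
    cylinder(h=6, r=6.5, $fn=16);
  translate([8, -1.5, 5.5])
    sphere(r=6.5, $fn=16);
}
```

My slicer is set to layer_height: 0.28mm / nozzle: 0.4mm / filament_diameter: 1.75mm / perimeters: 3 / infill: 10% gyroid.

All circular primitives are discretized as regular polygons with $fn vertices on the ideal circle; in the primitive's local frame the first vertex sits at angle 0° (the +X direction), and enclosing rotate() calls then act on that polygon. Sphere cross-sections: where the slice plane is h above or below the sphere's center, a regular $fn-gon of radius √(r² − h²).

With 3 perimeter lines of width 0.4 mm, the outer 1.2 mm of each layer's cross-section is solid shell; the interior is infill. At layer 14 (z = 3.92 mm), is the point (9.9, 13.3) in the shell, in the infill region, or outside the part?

At z = 3.92 mm: the cube is present — its section is the full 23×16 rectangle; the cube at (4, 5) is absent (z outside [5.5, 18]); the r=6.5 cylinder at (-3.5, 0.5) gives a regular 16-gon of circumradius 6.5 (constant along its height); the r=6.5 sphere at (8, -1.5) slices to a regular 16-gon of circumradius 6.305 (√(r²−h²) with h=1.58 from center); Taking the first minus the rest: starting from the 23×16 cube, the r=6.5 cylinder at (-3.5, 0.5) partially overlaps it — only the 12.52 mm² overlap (of its 129.35 mm²) is removed, clipping the outline; the r=6.5 sphere at (8, -1.5) partially overlaps it — only the 41.27 mm² overlap (of its 121.70 mm²) is removed, clipping the outline — 1 connected region. Overall, the cross-section is a single solid region. The nearest boundary edge runs (0.00, 16.00)→(23.00, 16.00); distance from the point to it = 2.70 mm. The point is inside the cross-section and 2.70 mm from the nearest boundary — more than the 1.2 mm shell width (3 × 0.4), so it's in the infill interior.

infill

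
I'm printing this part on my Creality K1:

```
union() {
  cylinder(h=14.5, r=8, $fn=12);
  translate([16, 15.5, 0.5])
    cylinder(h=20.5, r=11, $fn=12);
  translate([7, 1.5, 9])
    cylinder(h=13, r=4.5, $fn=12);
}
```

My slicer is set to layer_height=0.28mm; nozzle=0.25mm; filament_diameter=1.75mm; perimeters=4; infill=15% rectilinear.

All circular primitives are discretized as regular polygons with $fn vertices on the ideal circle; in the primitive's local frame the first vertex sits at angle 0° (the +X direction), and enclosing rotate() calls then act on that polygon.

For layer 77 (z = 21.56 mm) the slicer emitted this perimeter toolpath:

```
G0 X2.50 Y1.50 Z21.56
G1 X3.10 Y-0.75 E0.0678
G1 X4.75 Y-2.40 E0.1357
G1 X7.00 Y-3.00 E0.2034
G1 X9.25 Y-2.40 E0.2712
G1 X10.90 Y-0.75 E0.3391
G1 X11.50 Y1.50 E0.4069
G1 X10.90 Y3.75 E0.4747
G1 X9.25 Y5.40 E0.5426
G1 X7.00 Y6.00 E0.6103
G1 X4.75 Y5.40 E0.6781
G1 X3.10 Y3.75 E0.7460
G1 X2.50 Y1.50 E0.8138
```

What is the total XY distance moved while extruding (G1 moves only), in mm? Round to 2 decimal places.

27.96 mm

Sum the Euclidean lengths of each G1 segment: total = 27.96 mm.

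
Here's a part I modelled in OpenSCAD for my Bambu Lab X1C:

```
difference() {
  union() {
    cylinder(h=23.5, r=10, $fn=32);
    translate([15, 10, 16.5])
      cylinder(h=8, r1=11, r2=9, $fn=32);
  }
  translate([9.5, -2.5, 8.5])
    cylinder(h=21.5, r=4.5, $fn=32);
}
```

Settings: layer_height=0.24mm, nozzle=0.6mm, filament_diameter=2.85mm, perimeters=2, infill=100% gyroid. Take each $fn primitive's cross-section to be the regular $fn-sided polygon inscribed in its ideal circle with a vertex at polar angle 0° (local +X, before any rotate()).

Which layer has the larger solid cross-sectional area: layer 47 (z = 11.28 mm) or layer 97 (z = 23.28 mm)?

layer 97 (z = 23.28 mm)

Layer 47 (z = 11.28): the r=10 cylinder gives a regular 32-gon of circumradius 10 (constant along its height) (area = (32/2)·10.000²·sin(360°/32) = 312.14 mm²); the cone at (15, 10) is absent (z outside [16.5, 24.5]); Merging all regions: only the r=10 cylinder is present, so the union is just that shape — area = 312.14 mm²; the cylinder at (9.5, -2.5): section is a regular 32-gon, circumradius r=4.5 (area = (32/2)·4.500²·sin(360°/32) = 63.21 mm²); Subtracting the remaining from the first: starting from that combined region (312.14 mm²), the r=4.5 cylinder at (9.5, -2.5) partially overlaps it — only the 29.83 mm² overlap (of its 63.21 mm²) is removed, clipping the outline — area = 282.31 mm². So its area = 282.31 mm². Layer 97 (z = 23.28): the r=10 cylinder contributes a regular 32-gon of circumradius 10 (area = (32/2)·10.000²·sin(360°/32) = 312.14 mm²); the cone at (15, 10): at t=0.848 of its height the radius interpolates to r₁+(r₂−r₁)t = 9.305, giving a regular 32-gon of that circumradius (area = (32/2)·9.305²·sin(360°/32) = 270.26 mm²); Taking the union: the regions partially overlap — summed areas 582.41 mm² minus the doubly-counted overlap 5.46 mm² gives 576.94 mm² — area = 576.94 mm²; the cylinder at (9.5, -2.5): section is a regular 32-gon, circumradius r=4.5 (area = (32/2)·4.500²·sin(360°/32) = 63.21 mm²); Subtracting the remaining from the first: starting from the result so far (576.94 mm²), the r=4.5 cylinder at (9.5, -2.5) partially overlaps it — only the 29.95 mm² overlap (of its 63.21 mm²) is removed, clipping the outline — area = 547.00 mm². So its area = 547.00 mm². Layer 97 is larger (547.00 vs 282.31 mm²).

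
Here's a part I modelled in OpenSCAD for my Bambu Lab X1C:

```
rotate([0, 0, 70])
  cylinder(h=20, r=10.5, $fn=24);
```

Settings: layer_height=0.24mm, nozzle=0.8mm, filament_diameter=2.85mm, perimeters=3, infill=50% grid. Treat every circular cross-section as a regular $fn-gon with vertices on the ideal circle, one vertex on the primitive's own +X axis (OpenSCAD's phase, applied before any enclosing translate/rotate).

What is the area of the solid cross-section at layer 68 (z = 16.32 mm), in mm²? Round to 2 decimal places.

At z = 16.32 mm: the r=10.5 cylinder contributes a regular 24-gon of circumradius 10.5 (area = (24/2)·10.500²·sin(360°/24) = 342.42 mm²); (rotated 70° about Z; rotation is an isometry so areas/perimeters/island counts are preserved). Overall, the cross-section is a single solid region. Net area = 342.42 mm².

342.42 mm²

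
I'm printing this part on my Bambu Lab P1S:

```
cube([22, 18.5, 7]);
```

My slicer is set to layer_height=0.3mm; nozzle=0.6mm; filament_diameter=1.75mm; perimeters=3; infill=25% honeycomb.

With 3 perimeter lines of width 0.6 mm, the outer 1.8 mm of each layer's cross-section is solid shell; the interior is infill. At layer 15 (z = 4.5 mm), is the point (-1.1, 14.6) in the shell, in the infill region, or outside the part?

outside

At z = 4.5 mm: the cube is present — its section is the full 22×18.5 rectangle. Overall, the cross-section is a single solid region. The nearest boundary edge runs (0.00, 18.50)→(0.00, 0.00); distance from the point to it = 1.10 mm. The point is not inside any of the regions above, so it lies outside the cross-section (1.10 mm from the nearest boundary).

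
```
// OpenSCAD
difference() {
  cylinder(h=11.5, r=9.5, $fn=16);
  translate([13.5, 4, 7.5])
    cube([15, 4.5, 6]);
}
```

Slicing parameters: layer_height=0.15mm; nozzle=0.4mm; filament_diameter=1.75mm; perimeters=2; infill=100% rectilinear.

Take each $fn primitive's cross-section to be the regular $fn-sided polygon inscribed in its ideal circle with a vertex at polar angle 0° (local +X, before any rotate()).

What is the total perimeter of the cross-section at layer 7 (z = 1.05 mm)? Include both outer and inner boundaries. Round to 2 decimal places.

At z = 1.05 mm: the r=9.5 cylinder contributes a regular 16-gon of circumradius 9.5 (perimeter = 2·16·9.500·sin(180°/16) = 59.31 mm); the cube at (13.5, 4) is not intersected at this z (z outside [7.5, 13.5]); After the difference (first − rest): none of the subtracted shapes is present at this height, so the r=9.5 cylinder is unchanged — boundary = 59.31 mm. Overall, the cross-section is a single solid region. Total boundary length (outer) = 59.31 mm.

59.31 mm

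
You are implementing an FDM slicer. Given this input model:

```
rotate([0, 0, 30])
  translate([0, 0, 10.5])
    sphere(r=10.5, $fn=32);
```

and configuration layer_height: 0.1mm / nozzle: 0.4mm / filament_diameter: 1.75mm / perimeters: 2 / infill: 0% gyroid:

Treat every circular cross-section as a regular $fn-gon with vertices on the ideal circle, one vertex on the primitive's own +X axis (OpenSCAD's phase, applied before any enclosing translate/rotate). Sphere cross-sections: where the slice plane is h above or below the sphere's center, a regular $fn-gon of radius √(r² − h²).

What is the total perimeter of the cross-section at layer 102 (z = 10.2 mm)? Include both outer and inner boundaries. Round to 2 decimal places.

At z = 10.2 mm: the r=10.5 sphere contributes a regular 32-gon of circumradius √(10.5²−0.3²) = 10.496 (perimeter = 2·32·10.496·sin(180°/32) = 65.84 mm); (whole slice rotated 30° about Z — lengths, areas and connectivity unchanged). Overall, the cross-section is a single solid region. Total boundary length (outer) = 65.84 mm.

65.84 mm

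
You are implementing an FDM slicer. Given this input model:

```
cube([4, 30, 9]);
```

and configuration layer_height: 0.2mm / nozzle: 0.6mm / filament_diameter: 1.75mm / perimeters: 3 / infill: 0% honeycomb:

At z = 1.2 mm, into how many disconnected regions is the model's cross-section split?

1

At z = 1.2 mm: the cube is present — its section is the full 4×30 rectangle. The result has 1 disconnected region.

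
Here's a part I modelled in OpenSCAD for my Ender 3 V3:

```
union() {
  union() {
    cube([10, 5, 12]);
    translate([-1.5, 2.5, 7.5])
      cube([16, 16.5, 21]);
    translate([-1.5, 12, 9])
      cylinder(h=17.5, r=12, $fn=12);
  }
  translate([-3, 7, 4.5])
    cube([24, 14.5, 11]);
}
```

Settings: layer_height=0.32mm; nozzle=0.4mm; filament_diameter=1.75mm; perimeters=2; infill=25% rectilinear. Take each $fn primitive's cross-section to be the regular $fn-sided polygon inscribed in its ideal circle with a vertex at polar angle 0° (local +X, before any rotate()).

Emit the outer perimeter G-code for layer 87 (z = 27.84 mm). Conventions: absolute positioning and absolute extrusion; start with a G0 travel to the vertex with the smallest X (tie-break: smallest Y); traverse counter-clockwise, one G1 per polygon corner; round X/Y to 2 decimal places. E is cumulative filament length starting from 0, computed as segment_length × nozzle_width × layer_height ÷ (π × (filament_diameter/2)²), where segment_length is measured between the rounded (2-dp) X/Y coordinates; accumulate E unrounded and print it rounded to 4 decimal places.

At z = 27.84 mm: the cube does not reach this height (z outside [0, 12]); the 16×16.5 cube at (-1.5, 2.5) contributes its full rectangle; the cylinder at (-1.5, 12) is absent (z outside [9, 26.5]); Merging all regions: only the 16×16.5 cube at (-1.5, 2.5) is present, so the union is just that shape — 1 connected region; the cube at (-3, 7) is absent (z outside [4.5, 15.5]); Combining (union): only the result so far is present, so the union is just that shape — 1 connected region. The outline is a single polygon with 4 vertices. Extrusion per mm of travel: 0.4 × 0.32 / (π × 0.875²) = 0.053216. Accumulating E over each segment gives final E = 3.4591.

G0 X-1.50 Y2.50 Z27.84
G1 X14.50 Y2.50 E0.8515
G1 X14.50 Y19.00 E1.7295
G1 X-1.50 Y19.00 E2.5810
G1 X-1.50 Y2.50 E3.4591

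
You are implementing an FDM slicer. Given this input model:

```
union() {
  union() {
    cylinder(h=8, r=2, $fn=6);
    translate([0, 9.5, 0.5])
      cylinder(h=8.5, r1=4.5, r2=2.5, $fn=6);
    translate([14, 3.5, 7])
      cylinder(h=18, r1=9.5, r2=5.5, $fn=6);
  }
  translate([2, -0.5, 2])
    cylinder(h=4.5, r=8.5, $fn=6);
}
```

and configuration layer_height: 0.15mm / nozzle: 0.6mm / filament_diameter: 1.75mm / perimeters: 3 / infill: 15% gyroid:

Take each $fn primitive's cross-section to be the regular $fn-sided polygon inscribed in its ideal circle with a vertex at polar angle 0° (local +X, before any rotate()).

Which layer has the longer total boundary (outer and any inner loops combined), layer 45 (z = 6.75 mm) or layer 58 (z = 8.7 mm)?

layer 58 (z = 8.7 mm)

Layer 45 (z = 6.75): the r=2 cylinder contributes a regular 6-gon of circumradius 2 (perimeter = 2·6·2.000·sin(180°/6) = 12.00 mm); the cone at (0, 9.5) (r1=4.5→r2=2.5) has section circumradius 3.029 here — a regular 6-gon (perimeter = 2·6·3.029·sin(180°/6) = 18.18 mm); the cone at (14, 3.5) is absent (z outside [7, 25]); Combining (union): the 2 present regions are separate (no shared area or edge), so areas and boundary lengths simply add and each stays a separate island — boundary = 30.18 mm; the cylinder at (2, -0.5) does not reach this height (z outside [2, 6.5]); Merging all regions: only the result so far is present, so the union is just that shape — boundary = 30.18 mm. So its perimeter = 30.18 mm. Layer 58 (z = 8.7): the cylinder is absent (z outside [0, 8]); the cone at (0, 9.5) contributes a regular 6-gon of circumradius 2.571 (interpolated between r1=4.5 and r2=2.5 at t=0.965) (perimeter = 2·6·2.571·sin(180°/6) = 15.42 mm); the cone at (14, 3.5): at t=0.094 of its height the radius interpolates to r₁+(r₂−r₁)t = 9.122, giving a regular 6-gon of that circumradius (perimeter = 2·6·9.122·sin(180°/6) = 54.73 mm); Merging all regions: the 2 present regions are separate (no shared area or edge), so areas and boundary lengths simply add and each stays a separate island — boundary = 70.16 mm; the cylinder at (2, -0.5) is not intersected at this z (z outside [2, 6.5]); Taking the union: only that combined region is present, so the union is just that shape — boundary = 70.16 mm. So its perimeter = 70.16 mm. Layer 58 is larger (70.16 vs 30.18 mm).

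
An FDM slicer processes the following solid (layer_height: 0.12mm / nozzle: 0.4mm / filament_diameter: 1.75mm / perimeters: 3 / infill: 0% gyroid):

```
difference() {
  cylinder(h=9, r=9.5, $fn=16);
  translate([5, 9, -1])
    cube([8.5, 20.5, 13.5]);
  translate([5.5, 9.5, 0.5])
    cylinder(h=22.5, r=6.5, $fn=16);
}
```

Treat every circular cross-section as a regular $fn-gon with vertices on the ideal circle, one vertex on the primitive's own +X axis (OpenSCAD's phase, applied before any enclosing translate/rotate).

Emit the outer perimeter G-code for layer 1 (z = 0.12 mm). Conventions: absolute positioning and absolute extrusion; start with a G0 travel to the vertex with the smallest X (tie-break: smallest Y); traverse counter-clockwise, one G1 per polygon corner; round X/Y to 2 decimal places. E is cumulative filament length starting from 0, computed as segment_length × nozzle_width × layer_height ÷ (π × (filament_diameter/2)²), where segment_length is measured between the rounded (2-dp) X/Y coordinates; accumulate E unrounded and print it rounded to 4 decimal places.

G0 X-9.50 Y0.00 Z0.12
G1 X-8.78 Y-3.64 E0.0740
G1 X-6.72 Y-6.72 E0.1480
G1 X-3.64 Y-8.78 E0.2219
G1 X0.00 Y-9.50 E0.2960
G1 X3.64 Y-8.78 E0.3700
G1 X6.72 Y-6.72 E0.4440
G1 X8.78 Y-3.64 E0.5179
G1 X9.50 Y0.00 E0.5920
G1 X8.78 Y3.64 E0.6660
G1 X6.72 Y6.72 E0.7400
G1 X3.64 Y8.78 E0.8139
G1 X0.00 Y9.50 E0.8880
G1 X-3.64 Y8.78 E0.9620
G1 X-6.72 Y6.72 E1.0359
G1 X-8.78 Y3.64 E1.1099
G1 X-9.50 Y0.00 E1.1839

At z = 0.12 mm: the r=9.5 cylinder gives a regular 16-gon of circumradius 9.5 (constant along its height); the cube at (5, 9) is present — its section is the full 8.5×20.5 rectangle; the cylinder at (5.5, 9.5) does not reach this height (z outside [0.5, 23]); Taking the first minus the rest: starting from the r=9.5 cylinder, the 8.5×20.5 cube at (5, 9) misses the remaining region (no effect) — 1 connected region. The outline is a single polygon with 16 vertices. Extrusion per mm of travel: 0.4 × 0.12 / (π × 0.875²) = 0.019956. Accumulating E over each segment gives final E = 1.1839.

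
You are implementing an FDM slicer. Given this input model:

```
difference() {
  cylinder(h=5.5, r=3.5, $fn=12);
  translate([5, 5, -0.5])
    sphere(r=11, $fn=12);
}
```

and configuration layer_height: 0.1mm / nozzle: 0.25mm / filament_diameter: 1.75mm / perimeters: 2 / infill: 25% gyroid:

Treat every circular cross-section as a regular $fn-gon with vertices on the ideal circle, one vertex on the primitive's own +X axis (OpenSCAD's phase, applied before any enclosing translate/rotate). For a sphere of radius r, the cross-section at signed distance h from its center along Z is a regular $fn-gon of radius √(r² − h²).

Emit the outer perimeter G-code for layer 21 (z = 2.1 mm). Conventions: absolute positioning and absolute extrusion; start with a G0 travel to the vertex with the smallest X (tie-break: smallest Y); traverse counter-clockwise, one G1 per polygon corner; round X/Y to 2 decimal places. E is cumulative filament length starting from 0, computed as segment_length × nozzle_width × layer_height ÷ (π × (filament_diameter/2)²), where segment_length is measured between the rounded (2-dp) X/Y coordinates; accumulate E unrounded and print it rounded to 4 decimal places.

At z = 2.1 mm: the r=3.5 cylinder gives a regular 12-gon of circumradius 3.5 (constant along its height); the sphere at (5, 5): section is a regular 12-gon, circumradius = √(r²−h²) = √(11²−2.6²) = 10.688; Taking the first minus the rest: starting from the r=3.5 cylinder, the r=11 sphere at (5, 5) partially overlaps it — only the 36.49 mm² overlap (of its 342.72 mm²) is removed, clipping the outline — 1 connected region. The outline is a single polygon with 4 vertices. Extrusion per mm of travel: 0.25 × 0.1 / (π × 0.875²) = 0.010394. Accumulating E over each segment gives final E = 0.0477.

G0 X-3.10 Y-1.50 Z2.10
G1 X-3.03 Y-1.75 E0.0027
G1 X-1.75 Y-3.03 E0.0215
G1 X-1.50 Y-3.10 E0.0242
G1 X-3.10 Y-1.50 E0.0477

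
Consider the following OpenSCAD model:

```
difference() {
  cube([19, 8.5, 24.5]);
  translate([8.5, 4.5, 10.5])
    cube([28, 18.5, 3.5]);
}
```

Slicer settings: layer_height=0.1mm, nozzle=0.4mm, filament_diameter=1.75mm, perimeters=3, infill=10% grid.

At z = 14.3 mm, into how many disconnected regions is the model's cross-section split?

At z = 14.3 mm: the 19×8.5 cube contributes its full rectangle; the cube at (8.5, 4.5) is absent (z outside [10.5, 14]); After the difference (first − rest): none of the subtracted shapes is present at this height, so the 19×8.5 cube is unchanged — 1 connected region. The result has 1 disconnected region.

1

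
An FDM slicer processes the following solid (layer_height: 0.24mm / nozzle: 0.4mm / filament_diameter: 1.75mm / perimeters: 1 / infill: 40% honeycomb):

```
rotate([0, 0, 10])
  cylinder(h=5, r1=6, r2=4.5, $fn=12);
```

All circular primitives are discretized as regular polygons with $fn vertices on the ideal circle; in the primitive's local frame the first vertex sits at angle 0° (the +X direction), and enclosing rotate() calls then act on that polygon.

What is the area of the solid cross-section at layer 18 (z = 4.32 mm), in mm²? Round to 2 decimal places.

At z = 4.32 mm: the cone: at t=0.864 of its height the radius interpolates to r₁+(r₂−r₁)t = 4.704, giving a regular 12-gon of that circumradius (area = (12/2)·4.704²·sin(360°/12) = 66.38 mm²); (rotated 10° about Z; rotation is an isometry so areas/perimeters/island counts are preserved). Overall, the cross-section is a single solid region. Net area = 66.38 mm².

66.38 mm²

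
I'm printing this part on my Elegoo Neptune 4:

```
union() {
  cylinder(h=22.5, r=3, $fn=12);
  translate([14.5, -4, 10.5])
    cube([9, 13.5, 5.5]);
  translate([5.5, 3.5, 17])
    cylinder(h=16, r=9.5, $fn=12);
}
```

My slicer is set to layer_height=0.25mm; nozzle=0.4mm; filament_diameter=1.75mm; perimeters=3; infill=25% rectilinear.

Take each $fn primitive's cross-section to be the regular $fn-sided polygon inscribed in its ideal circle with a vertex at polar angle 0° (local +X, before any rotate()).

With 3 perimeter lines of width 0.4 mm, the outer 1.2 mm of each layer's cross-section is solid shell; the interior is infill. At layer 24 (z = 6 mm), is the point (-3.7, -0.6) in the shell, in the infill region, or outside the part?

At z = 6 mm: the r=3 cylinder gives a regular 12-gon of circumradius 3 (constant along its height); the cube at (14.5, -4) is not intersected at this z (z outside [10.5, 16]); the cylinder at (5.5, 3.5) is absent (z outside [17, 33]); Merging all regions: only the r=3 cylinder is present, so the union is just that shape — 1 connected region. Overall, the cross-section is a single solid region. The nearest boundary edge runs (-3.00, 0.00)→(-2.60, -1.50); distance from the point to it = 0.83 mm. The point is not inside any of the regions above, so it lies outside the cross-section (0.83 mm from the nearest boundary).

outside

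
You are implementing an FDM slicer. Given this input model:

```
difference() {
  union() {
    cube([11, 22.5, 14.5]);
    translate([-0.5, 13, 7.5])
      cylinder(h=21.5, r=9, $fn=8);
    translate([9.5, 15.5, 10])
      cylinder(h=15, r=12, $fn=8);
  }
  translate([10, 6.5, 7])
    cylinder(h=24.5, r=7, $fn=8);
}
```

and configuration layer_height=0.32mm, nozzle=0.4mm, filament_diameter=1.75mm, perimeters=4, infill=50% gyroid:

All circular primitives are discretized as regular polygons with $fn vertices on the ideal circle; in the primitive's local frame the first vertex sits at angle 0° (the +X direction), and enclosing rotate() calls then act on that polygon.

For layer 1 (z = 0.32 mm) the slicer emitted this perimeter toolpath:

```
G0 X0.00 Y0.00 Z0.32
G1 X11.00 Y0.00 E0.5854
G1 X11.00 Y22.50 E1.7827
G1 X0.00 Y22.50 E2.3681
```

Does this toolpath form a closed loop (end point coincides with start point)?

no

Start point (G0): (0.00, 0.00). End point (last G1): the path does not return to the start — open.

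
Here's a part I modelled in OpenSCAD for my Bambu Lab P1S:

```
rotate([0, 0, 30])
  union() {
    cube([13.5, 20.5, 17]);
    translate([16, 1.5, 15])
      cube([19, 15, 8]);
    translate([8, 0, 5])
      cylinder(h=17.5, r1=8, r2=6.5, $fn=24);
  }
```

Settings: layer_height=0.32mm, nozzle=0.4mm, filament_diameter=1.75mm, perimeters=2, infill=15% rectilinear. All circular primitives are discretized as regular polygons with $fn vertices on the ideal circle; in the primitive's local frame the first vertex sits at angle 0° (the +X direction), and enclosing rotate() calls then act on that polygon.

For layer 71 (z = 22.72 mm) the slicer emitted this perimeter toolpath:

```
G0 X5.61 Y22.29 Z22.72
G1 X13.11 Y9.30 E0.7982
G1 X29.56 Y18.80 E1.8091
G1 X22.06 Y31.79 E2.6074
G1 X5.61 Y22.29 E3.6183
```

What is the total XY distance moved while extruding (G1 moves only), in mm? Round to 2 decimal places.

Sum the Euclidean lengths of each G1 segment: total = 67.99 mm.

67.99 mm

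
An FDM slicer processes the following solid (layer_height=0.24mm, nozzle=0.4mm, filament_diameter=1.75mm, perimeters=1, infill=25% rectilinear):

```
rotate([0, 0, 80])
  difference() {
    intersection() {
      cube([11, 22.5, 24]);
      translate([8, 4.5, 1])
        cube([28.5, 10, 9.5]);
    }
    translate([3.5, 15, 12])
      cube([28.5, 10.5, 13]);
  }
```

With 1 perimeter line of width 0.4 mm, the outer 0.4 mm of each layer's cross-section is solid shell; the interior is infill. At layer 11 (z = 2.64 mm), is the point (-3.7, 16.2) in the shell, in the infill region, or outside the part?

outside

At z = 2.64 mm: the cube (footprint 11×22.5) is included at this height; the 28.5×10 cube at (8, 4.5) contributes its full rectangle; After intersecting: the 28.5×10 cube at (8, 4.5) partially overlaps the 11×22.5 cube; clipping to the common part keeps 30.00 mm² — 1 connected region; the cube at (3.5, 15) is absent (z outside [12, 25]); After the difference (first − rest): none of the subtracted shapes is present at this height, so the result so far is unchanged — 1 connected region; (rotated 80° about Z; rotation is an isometry so areas/perimeters/island counts are preserved). Overall, the cross-section is a single solid region. Undo the 80° rotation: the query point maps to (15.311, 6.457) in the un-rotated model frame. The nearest boundary edge runs (11.00, 14.50)→(11.00, 4.50); distance from the point to it = 4.31 mm. The point is not inside any of the regions above, so it lies outside the cross-section (4.31 mm from the nearest boundary).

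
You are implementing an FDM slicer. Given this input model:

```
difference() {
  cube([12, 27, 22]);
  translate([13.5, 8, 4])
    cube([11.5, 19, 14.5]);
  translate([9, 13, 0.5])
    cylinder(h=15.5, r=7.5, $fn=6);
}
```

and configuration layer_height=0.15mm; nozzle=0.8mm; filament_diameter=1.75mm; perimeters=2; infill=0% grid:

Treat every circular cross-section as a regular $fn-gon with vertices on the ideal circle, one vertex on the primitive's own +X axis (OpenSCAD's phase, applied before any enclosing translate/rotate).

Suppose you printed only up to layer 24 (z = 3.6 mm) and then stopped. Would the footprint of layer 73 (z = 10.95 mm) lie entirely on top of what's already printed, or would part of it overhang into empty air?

Compare the two slices. At z = 3.6: the 12×27 cube contributes its full rectangle (area 324.00 mm²); the cube at (13.5, 8) is not intersected at this z (z outside [4, 18.5]); the r=7.5 cylinder at (9, 13) gives a regular 6-gon of circumradius 7.5 (constant along its height) (area = (6/2)·7.500²·sin(360°/6) = 146.14 mm²); After the difference (first − rest): starting from the 12×27 cube (324.00 mm²), the r=7.5 cylinder at (9, 13) partially overlaps it — only the 112.04 mm² overlap (of its 146.14 mm²) is removed, clipping the outline — area = 211.96 mm². At z = 10.95: the 12×27 cube contributes its full rectangle (area 324.00 mm²); the cube at (13.5, 8) (footprint 11.5×19) is included at this height (area 218.50 mm²); the cylinder at (9, 13): section is a regular 6-gon, circumradius r=7.5 (area = (6/2)·7.500²·sin(360°/6) = 146.14 mm²); Taking the first minus the rest: starting from the 12×27 cube (324.00 mm²), the 11.5×19 cube at (13.5, 8) misses the remaining region (no effect); the r=7.5 cylinder at (9, 13) partially overlaps it — only the 112.04 mm² overlap (of its 146.14 mm²) is removed, clipping the outline — area = 211.96 mm². Checking containment: the cross-section at z = 10.95 is a subset of the cross-section at z = 3.6.

entirely on top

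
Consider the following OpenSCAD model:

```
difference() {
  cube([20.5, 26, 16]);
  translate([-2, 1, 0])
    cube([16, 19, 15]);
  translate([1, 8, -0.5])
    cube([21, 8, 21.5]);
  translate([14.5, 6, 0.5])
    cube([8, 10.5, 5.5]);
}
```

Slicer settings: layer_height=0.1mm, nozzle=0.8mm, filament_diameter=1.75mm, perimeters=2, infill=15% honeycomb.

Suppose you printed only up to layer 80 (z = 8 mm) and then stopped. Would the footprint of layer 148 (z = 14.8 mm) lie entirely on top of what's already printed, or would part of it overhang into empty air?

Compare the two slices. At z = 8: the cube (footprint 20.5×26) is included at this height (area 533.00 mm²); the cube at (-2, 1) is present — its section is the full 16×19 rectangle (area 304.00 mm²); the cube at (1, 8) (footprint 21×8) is included at this height (area 168.00 mm²); the cube at (14.5, 6) does not reach this height (z outside [0.5, 6]); Subtracting the remaining from the first: starting from the 20.5×26 cube (533.00 mm²), the 16×19 cube at (-2, 1) partially overlaps it — only the 266.00 mm² overlap (of its 304.00 mm²) is removed, clipping the outline; the 21×8 cube at (1, 8) partially overlaps it — only the 52.00 mm² overlap (of its 168.00 mm²) is removed, clipping the outline — area = 215.00 mm². At z = 14.8: the cube (footprint 20.5×26) is included at this height (area 533.00 mm²); the cube at (-2, 1) (footprint 16×19) is included at this height (area 304.00 mm²); the cube at (1, 8) (footprint 21×8) is included at this height (area 168.00 mm²); the cube at (14.5, 6) is not intersected at this z (z outside [0.5, 6]); Subtracting the remaining from the first: starting from the 20.5×26 cube (533.00 mm²), the 16×19 cube at (-2, 1) partially overlaps it — only the 266.00 mm² overlap (of its 304.00 mm²) is removed, clipping the outline; the 21×8 cube at (1, 8) partially overlaps it — only the 52.00 mm² overlap (of its 168.00 mm²) is removed, clipping the outline — area = 215.00 mm². Checking containment: the cross-section at z = 14.8 is a subset of the cross-section at z = 8.

entirely on top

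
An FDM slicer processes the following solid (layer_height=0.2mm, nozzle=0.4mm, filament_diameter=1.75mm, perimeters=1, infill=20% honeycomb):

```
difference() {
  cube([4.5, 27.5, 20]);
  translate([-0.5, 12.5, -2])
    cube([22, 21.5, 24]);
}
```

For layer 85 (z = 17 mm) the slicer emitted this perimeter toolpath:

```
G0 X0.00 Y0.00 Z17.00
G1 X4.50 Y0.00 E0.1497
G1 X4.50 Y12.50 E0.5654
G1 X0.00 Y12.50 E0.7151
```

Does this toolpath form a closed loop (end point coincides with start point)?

no

Start point (G0): (0.00, 0.00). End point (last G1): the path does not return to the start — open.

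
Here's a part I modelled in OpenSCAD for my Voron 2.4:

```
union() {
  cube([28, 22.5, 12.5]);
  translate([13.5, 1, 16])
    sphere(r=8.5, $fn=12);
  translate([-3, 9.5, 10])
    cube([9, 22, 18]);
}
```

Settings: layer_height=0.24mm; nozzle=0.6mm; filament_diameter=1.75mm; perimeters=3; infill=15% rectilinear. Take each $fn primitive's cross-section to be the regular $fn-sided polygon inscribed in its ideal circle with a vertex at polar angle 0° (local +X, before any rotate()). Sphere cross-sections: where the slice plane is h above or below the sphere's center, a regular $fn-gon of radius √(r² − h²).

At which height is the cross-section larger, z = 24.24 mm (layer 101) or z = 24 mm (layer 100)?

layer 100 (z = 24 mm)

Layer 101 (z = 24.24): the cube does not reach this height (z outside [0, 12.5]); the r=8.5 sphere at (13.5, 1) slices to a regular 12-gon of circumradius 2.086 (√(r²−h²) with h=8.24 from center) (area = (12/2)·2.086²·sin(360°/12) = 13.06 mm²); the cube at (-3, 9.5) (footprint 9×22) is included at this height (area 198.00 mm²); Taking the union: the 2 present regions are separate (no shared area or edge), so areas and boundary lengths simply add and each stays a separate island — area = 211.06 mm². So its area = 211.06 mm². Layer 100 (z = 24): the cube is absent (z outside [0, 12.5]); the r=8.5 sphere at (13.5, 1) contributes a regular 12-gon of circumradius √(8.5²−8²) = 2.872 (area = (12/2)·2.872²·sin(360°/12) = 24.75 mm²); the cube at (-3, 9.5) is present — its section is the full 9×22 rectangle (area 198.00 mm²); Merging all regions: the 2 present regions are separate (no shared area or edge), so areas and boundary lengths simply add and each stays a separate island — area = 222.75 mm². So its area = 222.75 mm². Layer 100 is larger (222.75 vs 211.06 mm²).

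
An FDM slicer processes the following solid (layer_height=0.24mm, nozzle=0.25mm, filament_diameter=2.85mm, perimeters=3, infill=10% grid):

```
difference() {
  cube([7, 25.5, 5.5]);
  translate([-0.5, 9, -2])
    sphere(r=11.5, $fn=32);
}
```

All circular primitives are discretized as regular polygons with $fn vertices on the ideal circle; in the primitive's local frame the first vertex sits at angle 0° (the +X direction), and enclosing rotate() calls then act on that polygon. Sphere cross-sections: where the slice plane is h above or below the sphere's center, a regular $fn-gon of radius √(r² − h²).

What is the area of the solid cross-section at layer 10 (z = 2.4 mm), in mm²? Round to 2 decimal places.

At z = 2.4 mm: the cube is present — its section is the full 7×25.5 rectangle (area 178.50 mm²); the r=11.5 sphere at (-0.5, 9) contributes a regular 32-gon of circumradius √(11.5²−4.4²) = 10.625 (area = (32/2)·10.625²·sin(360°/32) = 352.38 mm²); After the difference (first − rest): starting from the 7×25.5 cube (178.50 mm²), the r=11.5 sphere at (-0.5, 9) partially overlaps it — only the 128.54 mm² overlap (of its 352.38 mm²) is removed, clipping the outline — area = 49.96 mm². Overall, the cross-section has 2 separate islands. Net area = 49.96 mm².

49.96 mm²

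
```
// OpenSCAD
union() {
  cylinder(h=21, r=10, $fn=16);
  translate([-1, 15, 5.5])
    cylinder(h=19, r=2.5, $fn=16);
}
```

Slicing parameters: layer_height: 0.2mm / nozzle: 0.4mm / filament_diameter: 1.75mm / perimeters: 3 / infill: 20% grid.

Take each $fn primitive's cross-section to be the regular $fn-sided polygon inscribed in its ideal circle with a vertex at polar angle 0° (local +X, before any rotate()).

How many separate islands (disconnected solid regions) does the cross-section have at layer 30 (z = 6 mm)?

At z = 6 mm: the r=10 cylinder gives a regular 16-gon of circumradius 10 (constant along its height); the cylinder at (-1, 15): section is a regular 16-gon, circumradius r=2.5; Merging all regions: the 2 present regions are separate (no shared area or edge), so areas and boundary lengths simply add and each stays a separate island — 2 connected regions. Overall, the cross-section has 2 separate islands. Island count = 2.

2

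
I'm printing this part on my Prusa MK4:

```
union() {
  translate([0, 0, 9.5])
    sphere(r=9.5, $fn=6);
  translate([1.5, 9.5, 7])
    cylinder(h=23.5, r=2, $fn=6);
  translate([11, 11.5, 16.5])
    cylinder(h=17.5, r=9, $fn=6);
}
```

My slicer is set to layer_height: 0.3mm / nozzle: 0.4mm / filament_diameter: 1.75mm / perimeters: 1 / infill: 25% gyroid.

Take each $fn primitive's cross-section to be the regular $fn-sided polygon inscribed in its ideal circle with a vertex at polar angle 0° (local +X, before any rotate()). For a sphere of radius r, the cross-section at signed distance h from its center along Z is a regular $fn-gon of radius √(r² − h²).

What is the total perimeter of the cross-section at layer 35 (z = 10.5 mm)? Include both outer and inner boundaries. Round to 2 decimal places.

At z = 10.5 mm: the r=9.5 sphere contributes a regular 6-gon of circumradius √(9.5²−1²) = 9.447 (perimeter = 2·6·9.447·sin(180°/6) = 56.68 mm); the r=2 cylinder at (1.5, 9.5) contributes a regular 6-gon of circumradius 2 (perimeter = 2·6·2.000·sin(180°/6) = 12.00 mm); the cylinder at (11, 11.5) is absent (z outside [16.5, 34]); Taking the union: the regions partially overlap (shared area 0.93 mm²), so the edge portions inside another operand are dropped and the merged outline is re-measured after clipping — boundary = 63.25 mm. Overall, the cross-section is a single solid region. Total boundary length (outer) = 63.25 mm.

63.25 mm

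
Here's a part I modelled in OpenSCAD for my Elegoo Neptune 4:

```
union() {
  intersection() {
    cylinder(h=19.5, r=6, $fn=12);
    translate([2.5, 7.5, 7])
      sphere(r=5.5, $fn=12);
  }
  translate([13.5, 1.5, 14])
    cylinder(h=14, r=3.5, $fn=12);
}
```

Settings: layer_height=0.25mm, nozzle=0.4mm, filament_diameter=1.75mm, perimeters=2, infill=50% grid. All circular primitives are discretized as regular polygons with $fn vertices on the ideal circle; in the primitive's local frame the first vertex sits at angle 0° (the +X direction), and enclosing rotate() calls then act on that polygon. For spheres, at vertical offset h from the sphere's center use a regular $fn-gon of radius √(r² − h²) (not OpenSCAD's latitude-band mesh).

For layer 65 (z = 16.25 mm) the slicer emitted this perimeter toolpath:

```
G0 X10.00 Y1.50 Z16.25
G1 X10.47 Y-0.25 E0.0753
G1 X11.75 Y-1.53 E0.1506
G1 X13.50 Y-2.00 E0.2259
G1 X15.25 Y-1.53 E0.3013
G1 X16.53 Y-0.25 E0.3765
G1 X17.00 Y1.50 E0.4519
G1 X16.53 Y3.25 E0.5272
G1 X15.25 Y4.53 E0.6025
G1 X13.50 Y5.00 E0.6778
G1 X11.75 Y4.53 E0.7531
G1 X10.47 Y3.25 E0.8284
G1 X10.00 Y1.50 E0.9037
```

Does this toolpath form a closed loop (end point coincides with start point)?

Start point (G0): (10.00, 1.50). End point (last G1): the path returns to the start — closed.

yes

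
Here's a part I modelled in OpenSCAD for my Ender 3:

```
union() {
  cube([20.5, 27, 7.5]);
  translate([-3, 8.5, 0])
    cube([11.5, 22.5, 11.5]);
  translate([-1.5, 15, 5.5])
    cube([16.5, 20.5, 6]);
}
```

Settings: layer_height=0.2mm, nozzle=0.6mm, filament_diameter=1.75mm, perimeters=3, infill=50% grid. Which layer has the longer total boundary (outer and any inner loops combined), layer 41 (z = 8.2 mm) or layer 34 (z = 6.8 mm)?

Layer 41 (z = 8.2): the cube is not intersected at this z (z outside [0, 7.5]); the cube at (-3, 8.5) (footprint 11.5×22.5) is included at this height (perimeter 68.00 mm); the 16.5×20.5 cube at (-1.5, 15) contributes its full rectangle (perimeter 74.00 mm); Combining (union): the regions partially overlap (shared area 160.00 mm²), so the edge portions inside another operand are dropped and the merged outline is re-measured after clipping — boundary = 90.00 mm. So its perimeter = 90.00 mm. Layer 34 (z = 6.8): the cube is present — its section is the full 20.5×27 rectangle (perimeter 95.00 mm); the cube at (-3, 8.5) (footprint 11.5×22.5) is included at this height (perimeter 68.00 mm); the cube at (-1.5, 15) (footprint 16.5×20.5) is included at this height (perimeter 74.00 mm); Merging all regions: the regions partially overlap (shared area 395.25 mm²), so the edge portions inside another operand are dropped and the merged outline is re-measured after clipping — boundary = 118.00 mm. So its perimeter = 118.00 mm. Layer 34 is larger (118.00 vs 90.00 mm).

layer 34 (z = 6.8 mm)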